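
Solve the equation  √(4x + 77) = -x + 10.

Square both sides: 4x + 77 = (-x + 10)².
Expand and rearrange: x² - 24x + 23 = 0.
Solving gives x = 23 or x = 1.
Check each candidate in the original equation:
  x = 23: √(169) = 13, while -x + 10 = -13 — extraneous.
  x = 1: √(81) = 9, while -x + 10 = 9 — valid.

x = 1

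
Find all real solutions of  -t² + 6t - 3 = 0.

t = 0.5505 or t = 5.4495

Discriminant: (6)² − 4·(-1)·(-3) = 24.
Quadratic formula: t = (-6 ± √24) / (-2).
So t = 3 - √(6) ≈ 0.5505 or t = √(6) + 3 ≈ 5.4495.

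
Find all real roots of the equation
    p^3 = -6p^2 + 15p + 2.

Rearrange: p^3 + 6p^2 - 15p - 2 = 0.
Possible rational roots are divisors of -2. Testing p = 2 gives 0, so (p - 2) is a factor.
Divide: p^3 + 6p^2 - 15p - 2 = (p - 2)(p^2 + 8p + 1).
Apply the quadratic formula to p^2 + 8p + 1 = 0: p = (-8 +/- sqrt(60))/2, i.e. p ~= -0.127 or p ~= -7.873.

p = -7.873 or p = -0.127 or p = 2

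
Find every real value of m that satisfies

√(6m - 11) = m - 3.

m = 10

Square both sides: 6m - 11 = (m - 3)².
Expand and rearrange: m² - 12m + 20 = 0.
Solving gives m = 10 or m = 2.
Check each candidate in the original equation:
  m = 10: √(49) = 7, while m - 3 = 7 — valid.
  m = 2: √(1) = 1, while m - 3 = -1 — extraneous.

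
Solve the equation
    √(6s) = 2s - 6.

Square both sides: 6s = (2s - 6)².
Expand and rearrange: 4s² - 30s + 36 = 0.
Solving gives s = 6 or s = 1.5.
Check each candidate in the original equation:
  s = 6: √(36) = 6, while 2s - 6 = 6 — valid.
  s = 1.5: √(9) = 3, while 2s - 6 = -3 — extraneous.

s = 6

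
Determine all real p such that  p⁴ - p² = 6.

Let u = p². The equation becomes u² - u - 6 = 0.
Factor: (u + 2)(u - 3) = 0, so u = -2 or u = 3.
p² = -2 < 0 has no real solution.
p² = 3 gives p = ±√(3) ≈ ±1.7321.

p = -1.7321 or p = 1.7321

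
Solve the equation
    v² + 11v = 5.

v = -11.4372 or v = 0.4372

Rearrange to standard form: v² + 11v - 5 = 0.
Discriminant: (11)² − 4·1·(-5) = 141.
Quadratic formula: v = (-11 ± √141) / 2.
So v = -11/2 + √(141)/2 ≈ 0.4372 or v = -√(141)/2 - 11/2 ≈ -11.4372.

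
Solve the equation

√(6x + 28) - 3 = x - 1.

Isolate the radical: √(6x + 28) = x + 2.
Square both sides: 6x + 28 = (x + 2)².
Expand and rearrange: x² - 2x - 24 = 0.
Solving gives x = 6 or x = -4.
Check each candidate in the original equation:
  x = 6: √(64) = 8, while x + 2 = 8 — valid.
  x = -4: √(4) = 2, while x + 2 = -2 — extraneous.

x = 6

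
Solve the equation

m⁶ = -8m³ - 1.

m = -1.9894 or m = -0.5027

Let u = m³. The equation becomes u² + 8u + 1 = 0.
By the quadratic formula, u = -4 + √(15) or u = -4 - √(15).
m³ = -4 + √(15) gives m = -∛(4 - √(15)) ≈ -0.5027.
m³ = -4 - √(15) gives m = -∛(√(15) + 4) ≈ -1.9894.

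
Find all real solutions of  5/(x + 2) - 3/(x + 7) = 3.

Multiply both sides by (x + 2)(x + 7):
5(x + 7) - 3(x + 2) = 3(x + 2)(x + 7).
Expand and collect terms: 3x² + 25x + 13 = 0.
By the quadratic formula, x = (-25 ± √469) / 6, so x ≈ -0.5573 or x ≈ -7.7761.
Neither value makes a denominator zero (x ≠ -2, x ≠ -7), so both are valid.

x = -7.7761 or x = -0.5573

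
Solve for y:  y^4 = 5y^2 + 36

Let u = y^2. The equation becomes u^2 - 5u - 36 = 0.
Factor: (u + 4)(u - 9) = 0, so u = -4 or u = 9.
y^2 = -4 < 0 has no real solution.
y^2 = 9 gives y = +/-3.

y = -3 or y = 3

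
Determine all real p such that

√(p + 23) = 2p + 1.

Square both sides: p + 23 = (2p + 1)².
Expand and rearrange: 4p² + 3p - 22 = 0.
Solving gives p = 2 or p = -2.75.
Check each candidate in the original equation:
  p = 2: √(25) = 5, while 2p + 1 = 5 — valid.
  p = -2.75: √(20.25) = 4.5, while 2p + 1 = -4.5 — extraneous.

p = 2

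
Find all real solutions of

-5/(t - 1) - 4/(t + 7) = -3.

t = -5.9253 or t = 2.9253

Multiply both sides by (t - 1)(t + 7):
-5(t + 7) - 4(t - 1) = -3(t - 1)(t + 7).
Expand and collect terms: -3t^2 - 9t + 52 = 0.
By the quadratic formula, t = (9 +/- sqrt(705)) / -6, so t ~= -5.9253 or t ~= 2.9253.
Neither value makes a denominator zero (t != 1, t != -7), so both are valid.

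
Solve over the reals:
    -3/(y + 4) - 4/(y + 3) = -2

Multiply both sides by (y + 4)(y + 3):
-3(y + 3) - 4(y + 4) = -2(y + 4)(y + 3).
Expand and collect terms: -2y² - 7y + 1 = 0.
By the quadratic formula, y = (7 ± √57) / -4, so y ≈ -3.6375 or y ≈ 0.1375.
Neither value makes a denominator zero (y ≠ -4, y ≠ -3), so both are valid.

y = -3.6375 or y = 0.1375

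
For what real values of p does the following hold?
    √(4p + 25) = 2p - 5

Square both sides: 4p + 25 = (2p - 5)².
Expand and rearrange: 4p² - 24p = 0.
Solving gives p = 6 or p = 0.
Check each candidate in the original equation:
  p = 6: √(49) = 7, while 2p - 5 = 7 — valid.
  p = 0: √(25) = 5, while 2p - 5 = -5 — extraneous.

p = 6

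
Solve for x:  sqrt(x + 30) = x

Square both sides: x + 30 = (x)^2.
Expand and rearrange: x^2 - x - 30 = 0.
Solving gives x = 6 or x = -5.
Check each candidate in the original equation:
  x = 6: sqrt(36) = 6, while x = 6 — valid.
  x = -5: sqrt(25) = 5, while x = -5 — extraneous.

x = 6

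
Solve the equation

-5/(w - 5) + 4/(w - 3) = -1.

w = 1.2984 or w = 7.7016

Multiply both sides by (w - 5)(w - 3):
-5(w - 3) + 4(w - 5) = -(w - 5)(w - 3).
Expand and collect terms: -w² + 9w - 10 = 0.
By the quadratic formula, w = (-9 ± √41) / -2, so w ≈ 1.2984 or w ≈ 7.7016.
Neither value makes a denominator zero (w ≠ 5, w ≠ 3), so both are valid.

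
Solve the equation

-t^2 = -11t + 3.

Rearrange to standard form: -t^2 + 11t - 3 = 0.
Discriminant: (11)^2 - 4*(-1)*(-3) = 109.
Quadratic formula: t = (-11 +/- sqrt(109)) / (-2).
So t = 11/2 - sqrt(109)/2 ~= 0.2798 or t = sqrt(109)/2 + 11/2 ~= 10.7202.

t = 0.2798 or t = 10.7202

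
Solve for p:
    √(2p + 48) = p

p = 8

Square both sides: 2p + 48 = (p)².
Expand and rearrange: p² - 2p - 48 = 0.
Solving gives p = 8 or p = -6.
Check each candidate in the original equation:
  p = 8: √(64) = 8, while p = 8 — valid.
  p = -6: √(36) = 6, while p = -6 — extraneous.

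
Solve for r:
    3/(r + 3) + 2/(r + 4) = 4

Multiply both sides by (r + 3)(r + 4):
3(r + 4) + 2(r + 3) = 4(r + 3)(r + 4).
Expand and collect terms: 4r² + 23r + 30 = 0.
Factor or apply the quadratic formula: r = -2 or r = -3.75.
Neither value makes a denominator zero (r ≠ -3, r ≠ -4), so both are valid.

r = -3.75 or r = -2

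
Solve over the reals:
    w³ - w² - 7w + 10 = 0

Possible rational roots are divisors of 10. Testing w = 2 gives 0, so (w - 2) is a factor.
Divide: w³ - w² - 7w + 10 = (w - 2)(w² + w - 5).
Apply the quadratic formula to w² + w - 5 = 0: w = (-1 ± √21)/2, i.e. w ≈ 1.7913 or w ≈ -2.7913.

w = -2.7913 or w = 1.7913 or w = 2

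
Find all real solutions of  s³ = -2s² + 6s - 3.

s = -3.7913 or s = 0.7913 or s = 1

Rearrange: s³ + 2s² - 6s + 3 = 0.
Possible rational roots are divisors of 3. Testing s = 1 gives 0, so (s - 1) is a factor.
Divide: s³ + 2s² - 6s + 3 = (s - 1)(s² + 3s - 3).
Apply the quadratic formula to s² + 3s - 3 = 0: s = (-3 ± √21)/2, i.e. s ≈ 0.7913 or s ≈ -3.7913.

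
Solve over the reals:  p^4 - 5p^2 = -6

p = -1.7321 or p = -1.4142 or p = 1.4142 or p = 1.7321

Let u = p^2. The equation becomes u^2 - 5u + 6 = 0.
Factor: (u - 2)(u - 3) = 0, so u = 2 or u = 3.
p^2 = 2 gives p = +/-sqrt(2) ~= +/-1.4142.
p^2 = 3 gives p = +/-sqrt(3) ~= +/-1.7321.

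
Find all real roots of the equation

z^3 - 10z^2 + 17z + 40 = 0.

z = -1.2749 or z = 5 or z = 6.2749

Possible rational roots are divisors of 40. Testing z = 5 gives 0, so (z - 5) is a factor.
Divide: z^3 - 10z^2 + 17z + 40 = (z - 5)(z^2 - 5z - 8).
Apply the quadratic formula to z^2 - 5z - 8 = 0: z = (5 +/- sqrt(57))/2, i.e. z ~= 6.2749 or z ~= -1.2749.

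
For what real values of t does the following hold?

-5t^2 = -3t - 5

Rearrange to standard form: -5t^2 + 3t + 5 = 0.
Discriminant: (3)^2 - 4*(-5)*5 = 109.
Quadratic formula: t = (-3 +/- sqrt(109)) / (-10).
So t = 3/10 - sqrt(109)/10 ~= -0.744 or t = 3/10 + sqrt(109)/10 ~= 1.344.

t = -0.744 or t = 1.344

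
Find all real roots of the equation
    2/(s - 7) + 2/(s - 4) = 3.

Multiply both sides by (s - 7)(s - 4):
2(s - 4) + 2(s - 7) = 3(s - 7)(s - 4).
Expand and collect terms: 3s^2 - 37s + 106 = 0.
By the quadratic formula, s = (37 +/- sqrt(97)) / 6, so s ~= 7.8081 or s ~= 4.5252.
Neither value makes a denominator zero (s != 7, s != 4), so both are valid.

s = 4.5252 or s = 7.8081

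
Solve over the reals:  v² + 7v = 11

v = -8.3218 or v = 1.3218

Rearrange to standard form: v² + 7v - 11 = 0.
Discriminant: (7)² − 4·1·(-11) = 93.
Quadratic formula: v = (-7 ± √93) / 2.
So v = -7/2 + √(93)/2 ≈ 1.3218 or v = -√(93)/2 - 7/2 ≈ -8.3218.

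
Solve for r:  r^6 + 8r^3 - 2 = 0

r = -2.02 or r = 0.6237

Let u = r^3. The equation becomes u^2 + 8u - 2 = 0.
By the quadratic formula, u = -4 + 3*sqrt(2) or u = -3*sqrt(2) - 4.
r^3 = -4 + 3*sqrt(2) gives r = (-4 + 3*sqrt(2))^(1/3) ~= 0.6237.
r^3 = -3*sqrt(2) - 4 gives r = -(4 + 3*sqrt(2))^(1/3) ~= -2.02.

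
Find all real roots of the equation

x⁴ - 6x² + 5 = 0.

x = -2.2361 or x = -1 or x = 1 or x = 2.2361

Let u = x². The equation becomes u² - 6u + 5 = 0.
Factor: (u - 5)(u - 1) = 0, so u = 5 or u = 1.
x² = 5 gives x = ±√(5) ≈ ±2.2361.
x² = 1 gives x = ±1.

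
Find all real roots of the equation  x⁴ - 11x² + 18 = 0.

Let u = x². The equation becomes u² - 11u + 18 = 0.
Factor: (u - 2)(u - 9) = 0, so u = 2 or u = 9.
x² = 2 gives x = ±√(2) ≈ ±1.4142.
x² = 9 gives x = ±3.

x = -3 or x = -1.4142 or x = 1.4142 or x = 3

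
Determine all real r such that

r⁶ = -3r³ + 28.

Let u = r³. The equation becomes u² + 3u - 28 = 0.
Factor: (u + 7)(u - 4) = 0, so u = -7 or u = 4.
r³ = -7 gives r = -∛(7) ≈ -1.9129.
r³ = 4 gives r = ∛(4) ≈ 1.5874.

r = -1.9129 or r = 1.5874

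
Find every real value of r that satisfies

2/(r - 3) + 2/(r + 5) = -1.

r = -7.4721 or r = 1.4721

Multiply both sides by (r - 3)(r + 5):
2(r + 5) + 2(r - 3) = -(r - 3)(r + 5).
Expand and collect terms: -r^2 - 6r + 11 = 0.
By the quadratic formula, r = (6 +/- sqrt(80)) / -2, so r ~= -7.4721 or r ~= 1.4721.
Neither value makes a denominator zero (r != 3, r != -5), so both are valid.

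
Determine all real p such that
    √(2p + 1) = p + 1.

Square both sides: 2p + 1 = (p + 1)².
Expand and rearrange: p² = 0.
This gives the repeated root p = 0.
Check in the original equation:
  p = 0: √(1) = 1, while p + 1 = 1 — valid.

p = 0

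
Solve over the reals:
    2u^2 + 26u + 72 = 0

Factor: 2(u + 9)(u + 4) = 0.
So u = -9 or u = -4.

u = -9 or u = -4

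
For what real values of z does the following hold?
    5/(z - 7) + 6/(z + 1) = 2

z = 1.1065 or z = 10.3935

Multiply both sides by (z - 7)(z + 1):
5(z + 1) + 6(z - 7) = 2(z - 7)(z + 1).
Expand and collect terms: 2z² - 23z + 23 = 0.
By the quadratic formula, z = (23 ± √345) / 4, so z ≈ 10.3935 or z ≈ 1.1065.
Neither value makes a denominator zero (z ≠ 7, z ≠ -1), so both are valid.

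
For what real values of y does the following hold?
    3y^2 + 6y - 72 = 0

y = -6 or y = 4

Factor: 3(y - 4)(y + 6) = 0.
So y = 4 or y = -6.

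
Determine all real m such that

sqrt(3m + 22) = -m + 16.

m = 9

Square both sides: 3m + 22 = (-m + 16)^2.
Expand and rearrange: m^2 - 35m + 234 = 0.
Solving gives m = 26 or m = 9.
Check each candidate in the original equation:
  m = 26: sqrt(100) = 10, while -m + 16 = -10 — extraneous.
  m = 9: sqrt(49) = 7, while -m + 16 = 7 — valid.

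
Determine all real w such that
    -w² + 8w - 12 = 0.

w = 2 or w = 6

Factor: -1(w - 6)(w - 2) = 0.
So w = 6 or w = 2.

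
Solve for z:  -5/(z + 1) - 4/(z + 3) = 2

z = -6.6085 or z = -1.8915

Multiply both sides by (z + 1)(z + 3):
-5(z + 3) - 4(z + 1) = 2(z + 1)(z + 3).
Expand and collect terms: 2z^2 + 17z + 25 = 0.
By the quadratic formula, z = (-17 +/- sqrt(89)) / 4, so z ~= -1.8915 or z ~= -6.6085.
Neither value makes a denominator zero (z != -1, z != -3), so both are valid.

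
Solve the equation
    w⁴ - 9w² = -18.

Let u = w². The equation becomes u² - 9u + 18 = 0.
Factor: (u - 3)(u - 6) = 0, so u = 3 or u = 6.
w² = 3 gives w = ±√(3) ≈ ±1.7321.
w² = 6 gives w = ±√(6) ≈ ±2.4495.

w = -2.4495 or w = -1.7321 or w = 1.7321 or w = 2.4495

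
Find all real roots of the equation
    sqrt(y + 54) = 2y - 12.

Square both sides: y + 54 = (2y - 12)^2.
Expand and rearrange: 4y^2 - 49y + 90 = 0.
Solving gives y = 10 or y = 2.25.
Check each candidate in the original equation:
  y = 10: sqrt(64) = 8, while 2y - 12 = 8 — valid.
  y = 2.25: sqrt(56.25) = 7.5, while 2y - 12 = -7.5 — extraneous.

y = 10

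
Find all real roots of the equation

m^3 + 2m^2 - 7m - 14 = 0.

m = -2.6458 or m = -2 or m = 2.6458

Possible rational roots are divisors of -14. Testing m = -2 gives 0, so (m + 2) is a factor.
Divide: m^3 + 2m^2 - 7m - 14 = (m + 2)(m^2 - 7).
Apply the quadratic formula to m^2 - 7 = 0: m = (0 +/- sqrt(28))/2, i.e. m ~= 2.6458 or m ~= -2.6458.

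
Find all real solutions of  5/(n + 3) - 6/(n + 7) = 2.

n = -9.131 or n = -1.369

Multiply both sides by (n + 3)(n + 7):
5(n + 7) - 6(n + 3) = 2(n + 3)(n + 7).
Expand and collect terms: 2n^2 + 21n + 25 = 0.
By the quadratic formula, n = (-21 +/- sqrt(241)) / 4, so n ~= -1.369 or n ~= -9.131.
Neither value makes a denominator zero (n != -3, n != -7), so both are valid.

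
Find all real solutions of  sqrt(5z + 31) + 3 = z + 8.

Isolate the radical: sqrt(5z + 31) = z + 5.
Square both sides: 5z + 31 = (z + 5)^2.
Expand and rearrange: z^2 + 5z - 6 = 0.
Solving gives z = 1 or z = -6.
Check each candidate in the original equation:
  z = 1: sqrt(36) = 6, while z + 5 = 6 — valid.
  z = -6: sqrt(1) = 1, while z + 5 = -1 — extraneous.

z = 1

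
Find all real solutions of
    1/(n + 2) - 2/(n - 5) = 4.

n = -1.7299 or n = 4.4799

Multiply both sides by (n + 2)(n - 5):
(n - 5) - 2(n + 2) = 4(n + 2)(n - 5).
Expand and collect terms: 4n² - 11n - 31 = 0.
By the quadratic formula, n = (11 ± √617) / 8, so n ≈ 4.4799 or n ≈ -1.7299.
Neither value makes a denominator zero (n ≠ -2, n ≠ 5), so both are valid.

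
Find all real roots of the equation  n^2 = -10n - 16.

Bring every term to one side: n^2 + 10n + 16 = 0.
Factor: (n + 2)(n + 8) = 0.
So n = -2 or n = -8.

n = -8 or n = -2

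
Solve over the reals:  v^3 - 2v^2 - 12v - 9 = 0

v = -1.8541 or v = -1 or v = 4.8541

Possible rational roots are divisors of -9. Testing v = -1 gives 0, so (v + 1) is a factor.
Divide: v^3 - 2v^2 - 12v - 9 = (v + 1)(v^2 - 3v - 9).
Apply the quadratic formula to v^2 - 3v - 9 = 0: v = (3 +/- sqrt(45))/2, i.e. v ~= 4.8541 or v ~= -1.8541.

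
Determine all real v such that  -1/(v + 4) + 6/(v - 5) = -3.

Multiply both sides by (v + 4)(v - 5):
-(v - 5) + 6(v + 4) = -3(v + 4)(v - 5).
Expand and collect terms: -3v^2 - 2v + 31 = 0.
By the quadratic formula, v = (2 +/- sqrt(376)) / -6, so v ~= -3.5651 or v ~= 2.8985.
Neither value makes a denominator zero (v != -4, v != 5), so both are valid.

v = -3.5651 or v = 2.8985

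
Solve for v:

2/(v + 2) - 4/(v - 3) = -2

v = -2.7417 or v = 4.7417

Multiply both sides by (v + 2)(v - 3):
2(v - 3) - 4(v + 2) = -2(v + 2)(v - 3).
Expand and collect terms: -2v² + 4v + 26 = 0.
By the quadratic formula, v = (-4 ± √224) / -4, so v ≈ -2.7417 or v ≈ 4.7417.
Neither value makes a denominator zero (v ≠ -2, v ≠ 3), so both are valid.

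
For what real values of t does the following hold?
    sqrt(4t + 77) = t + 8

Square both sides: 4t + 77 = (t + 8)^2.
Expand and rearrange: t^2 + 12t - 13 = 0.
Solving gives t = 1 or t = -13.
Check each candidate in the original equation:
  t = 1: sqrt(81) = 9, while t + 8 = 9 — valid.
  t = -13: sqrt(25) = 5, while t + 8 = -5 — extraneous.

t = 1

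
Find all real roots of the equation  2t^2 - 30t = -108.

Bring every term to one side: 2t^2 - 30t + 108 = 0.
Factor: 2(t - 9)(t - 6) = 0.
So t = 9 or t = 6.

t = 6 or t = 9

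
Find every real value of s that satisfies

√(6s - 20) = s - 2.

s = 4 or s = 6

Square both sides: 6s - 20 = (s - 2)².
Expand and rearrange: s² - 10s + 24 = 0.
Solving gives s = 6 or s = 4.
Check each candidate in the original equation:
  s = 6: √(16) = 4, while s - 2 = 4 — valid.
  s = 4: √(4) = 2, while s - 2 = 2 — valid.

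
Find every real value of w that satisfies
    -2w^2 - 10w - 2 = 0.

Discriminant: (-10)^2 - 4*(-2)*(-2) = 84.
Quadratic formula: w = (10 +/- sqrt(84)) / (-4).
So w = -5/2 - sqrt(21)/2 ~= -4.7913 or w = -5/2 + sqrt(21)/2 ~= -0.2087.

w = -4.7913 or w = -0.2087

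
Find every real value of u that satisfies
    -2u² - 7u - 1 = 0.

Discriminant: (-7)² − 4·(-2)·(-1) = 41.
Quadratic formula: u = (7 ± √41) / (-4).
So u = -7/4 - √(41)/4 ≈ -3.3508 or u = -7/4 + √(41)/4 ≈ -0.1492.

u = -3.3508 or u = -0.1492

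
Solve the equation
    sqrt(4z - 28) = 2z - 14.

z = 7 or z = 8

Square both sides: 4z - 28 = (2z - 14)^2.
Expand and rearrange: 4z^2 - 60z + 224 = 0.
Solving gives z = 8 or z = 7.
Check each candidate in the original equation:
  z = 8: sqrt(4) = 2, while 2z - 14 = 2 — valid.
  z = 7: sqrt(0) = 0, while 2z - 14 = 0 — valid.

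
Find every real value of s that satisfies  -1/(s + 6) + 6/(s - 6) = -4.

Multiply both sides by (s + 6)(s - 6):
-(s - 6) + 6(s + 6) = -4(s + 6)(s - 6).
Expand and collect terms: -4s^2 - 5s + 102 = 0.
By the quadratic formula, s = (5 +/- sqrt(1657)) / -8, so s ~= -5.7133 or s ~= 4.4633.
Neither value makes a denominator zero (s != -6, s != 6), so both are valid.

s = -5.7133 or s = 4.4633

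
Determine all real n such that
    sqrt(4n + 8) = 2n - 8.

n = 7

Square both sides: 4n + 8 = (2n - 8)^2.
Expand and rearrange: 4n^2 - 36n + 56 = 0.
Solving gives n = 7 or n = 2.
Check each candidate in the original equation:
  n = 7: sqrt(36) = 6, while 2n - 8 = 6 — valid.
  n = 2: sqrt(16) = 4, while 2n - 8 = -4 — extraneous.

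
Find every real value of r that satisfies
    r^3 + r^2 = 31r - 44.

Rearrange: r^3 + r^2 - 31r + 44 = 0.
Possible rational roots are divisors of 44. Testing r = 4 gives 0, so (r - 4) is a factor.
Divide: r^3 + r^2 - 31r + 44 = (r - 4)(r^2 + 5r - 11).
Apply the quadratic formula to r^2 + 5r - 11 = 0: r = (-5 +/- sqrt(69))/2, i.e. r ~= 1.6533 or r ~= -6.6533.

r = -6.6533 or r = 1.6533 or r = 4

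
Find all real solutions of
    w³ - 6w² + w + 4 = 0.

Possible rational roots are divisors of 4. Testing w = 1 gives 0, so (w - 1) is a factor.
Divide: w³ - 6w² + w + 4 = (w - 1)(w² - 5w - 4).
Apply the quadratic formula to w² - 5w - 4 = 0: w = (5 ± √41)/2, i.e. w ≈ 5.7016 or w ≈ -0.7016.

w = -0.7016 or w = 1 or w = 5.7016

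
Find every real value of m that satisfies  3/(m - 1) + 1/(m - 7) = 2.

Multiply both sides by (m - 1)(m - 7):
3(m - 7) + (m - 1) = 2(m - 1)(m - 7).
Expand and collect terms: 2m^2 - 20m + 36 = 0.
By the quadratic formula, m = (20 +/- sqrt(112)) / 4, so m ~= 7.6458 or m ~= 2.3542.
Neither value makes a denominator zero (m != 1, m != 7), so both are valid.

m = 2.3542 or m = 7.6458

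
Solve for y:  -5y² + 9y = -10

Rearrange to standard form: -5y² + 9y + 10 = 0.
Discriminant: (9)² − 4·(-5)·10 = 281.
Quadratic formula: y = (-9 ± √281) / (-10).
So y = 9/10 - √(281)/10 ≈ -0.7763 or y = 9/10 + √(281)/10 ≈ 2.5763.

y = -0.7763 or y = 2.5763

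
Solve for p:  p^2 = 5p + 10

Rearrange to standard form: p^2 - 5p - 10 = 0.
Discriminant: (-5)^2 - 4*1*(-10) = 65.
Quadratic formula: p = (5 +/- sqrt(65)) / 2.
So p = 5/2 + sqrt(65)/2 ~= 6.5311 or p = 5/2 - sqrt(65)/2 ~= -1.5311.

p = -1.5311 or p = 6.5311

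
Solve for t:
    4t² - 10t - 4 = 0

Discriminant: (-10)² − 4·4·(-4) = 164.
Quadratic formula: t = (10 ± √164) / 8.
So t = 5/4 + √(41)/4 ≈ 2.8508 or t = 5/4 - √(41)/4 ≈ -0.3508.

t = -0.3508 or t = 2.8508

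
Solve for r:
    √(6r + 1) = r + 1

Square both sides: 6r + 1 = (r + 1)².
Expand and rearrange: r² - 4r = 0.
Solving gives r = 4 or r = 0.
Check each candidate in the original equation:
  r = 4: √(25) = 5, while r + 1 = 5 — valid.
  r = 0: √(1) = 1, while r + 1 = 1 — valid.

r = 0 or r = 4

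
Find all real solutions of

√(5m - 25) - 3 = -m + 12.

m = 10

Isolate the radical: √(5m - 25) = -m + 15.
Square both sides: 5m - 25 = (-m + 15)².
Expand and rearrange: m² - 35m + 250 = 0.
Solving gives m = 25 or m = 10.
Check each candidate in the original equation:
  m = 25: √(100) = 10, while -m + 15 = -10 — extraneous.
  m = 10: √(25) = 5, while -m + 15 = 5 — valid.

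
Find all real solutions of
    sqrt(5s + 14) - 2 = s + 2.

Isolate the radical: sqrt(5s + 14) = s + 4.
Square both sides: 5s + 14 = (s + 4)^2.
Expand and rearrange: s^2 + 3s + 2 = 0.
Solving gives s = -1 or s = -2.
Check each candidate in the original equation:
  s = -1: sqrt(9) = 3, while s + 4 = 3 — valid.
  s = -2: sqrt(4) = 2, while s + 4 = 2 — valid.

s = -2 or s = -1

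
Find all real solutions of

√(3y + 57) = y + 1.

Square both sides: 3y + 57 = (y + 1)².
Expand and rearrange: y² - y - 56 = 0.
Solving gives y = 8 or y = -7.
Check each candidate in the original equation:
  y = 8: √(81) = 9, while y + 1 = 9 — valid.
  y = -7: √(36) = 6, while y + 1 = -6 — extraneous.

y = 8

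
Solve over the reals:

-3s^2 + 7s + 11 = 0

Discriminant: (7)^2 - 4*(-3)*11 = 181.
Quadratic formula: s = (-7 +/- sqrt(181)) / (-6).
So s = 7/6 - sqrt(181)/6 ~= -1.0756 or s = 7/6 + sqrt(181)/6 ~= 3.4089.

s = -1.0756 or s = 3.4089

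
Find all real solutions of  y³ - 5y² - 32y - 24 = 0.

y = -3 or y = -0.899 or y = 8.899

Possible rational roots are divisors of -24. Testing y = -3 gives 0, so (y + 3) is a factor.
Divide: y³ - 5y² - 32y - 24 = (y + 3)(y² - 8y - 8).
Apply the quadratic formula to y² - 8y - 8 = 0: y = (8 ± √96)/2, i.e. y ≈ 8.899 or y ≈ -0.899.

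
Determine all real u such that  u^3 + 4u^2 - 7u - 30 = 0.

u = -3.7016 or u = -3 or u = 2.7016

Possible rational roots are divisors of -30. Testing u = -3 gives 0, so (u + 3) is a factor.
Divide: u^3 + 4u^2 - 7u - 30 = (u + 3)(u^2 + u - 10).
Apply the quadratic formula to u^2 + u - 10 = 0: u = (-1 +/- sqrt(41))/2, i.e. u ~= 2.7016 or u ~= -3.7016.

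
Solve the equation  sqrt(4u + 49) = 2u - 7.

u = 8

Square both sides: 4u + 49 = (2u - 7)^2.
Expand and rearrange: 4u^2 - 32u = 0.
Solving gives u = 8 or u = 0.
Check each candidate in the original equation:
  u = 8: sqrt(81) = 9, while 2u - 7 = 9 — valid.
  u = 0: sqrt(49) = 7, while 2u - 7 = -7 — extraneous.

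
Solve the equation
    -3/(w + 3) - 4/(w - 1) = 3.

Multiply both sides by (w + 3)(w - 1):
-3(w - 1) - 4(w + 3) = 3(w + 3)(w - 1).
Expand and collect terms: 3w² + 13w = 0.
Factor or apply the quadratic formula: w = 0 or w = -4.3333.
Neither value makes a denominator zero (w ≠ -3, w ≠ 1), so both are valid.

w = -4.3333 or w = 0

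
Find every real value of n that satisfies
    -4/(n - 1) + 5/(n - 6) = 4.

Multiply both sides by (n - 1)(n - 6):
-4(n - 6) + 5(n - 1) = 4(n - 1)(n - 6).
Expand and collect terms: 4n² - 29n + 5 = 0.
By the quadratic formula, n = (29 ± √761) / 8, so n ≈ 7.0733 or n ≈ 0.1767.
Neither value makes a denominator zero (n ≠ 1, n ≠ 6), so both are valid.

n = 0.1767 or n = 7.0733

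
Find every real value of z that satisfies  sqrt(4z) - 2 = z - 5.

z = 9

Isolate the radical: sqrt(4z) = z - 3.
Square both sides: 4z = (z - 3)^2.
Expand and rearrange: z^2 - 10z + 9 = 0.
Solving gives z = 9 or z = 1.
Check each candidate in the original equation:
  z = 9: sqrt(36) = 6, while z - 3 = 6 — valid.
  z = 1: sqrt(4) = 2, while z - 3 = -2 — extraneous.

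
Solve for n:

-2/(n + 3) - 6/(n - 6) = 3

Multiply both sides by (n + 3)(n - 6):
-2(n - 6) - 6(n + 3) = 3(n + 3)(n - 6).
Expand and collect terms: 3n² - n - 48 = 0.
By the quadratic formula, n = (1 ± √577) / 6, so n ≈ 4.1701 or n ≈ -3.8368.
Neither value makes a denominator zero (n ≠ -3, n ≠ 6), so both are valid.

n = -3.8368 or n = 4.1701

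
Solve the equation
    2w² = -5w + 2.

Rearrange to standard form: 2w² + 5w - 2 = 0.
Discriminant: (5)² − 4·2·(-2) = 41.
Quadratic formula: w = (-5 ± √41) / 4.
So w = -5/4 + √(41)/4 ≈ 0.3508 or w = -√(41)/4 - 5/4 ≈ -2.8508.

w = -2.8508 or w = 0.3508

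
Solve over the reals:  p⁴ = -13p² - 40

Let u = p². The equation becomes u² + 13u + 40 = 0.
Factor: (u + 5)(u + 8) = 0, so u = -5 or u = -8.
p² = -5 < 0 has no real solution.
p² = -8 < 0 has no real solution.

No real solutions.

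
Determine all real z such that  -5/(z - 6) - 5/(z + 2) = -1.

Multiply both sides by (z - 6)(z + 2):
-5(z + 2) - 5(z - 6) = -(z - 6)(z + 2).
Expand and collect terms: -z² + 14z - 8 = 0.
By the quadratic formula, z = (-14 ± √164) / -2, so z ≈ 0.5969 or z ≈ 13.4031.
Neither value makes a denominator zero (z ≠ 6, z ≠ -2), so both are valid.

z = 0.5969 or z = 13.4031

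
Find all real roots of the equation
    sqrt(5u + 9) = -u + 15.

u = 8

Square both sides: 5u + 9 = (-u + 15)^2.
Expand and rearrange: u^2 - 35u + 216 = 0.
Solving gives u = 27 or u = 8.
Check each candidate in the original equation:
  u = 27: sqrt(144) = 12, while -u + 15 = -12 — extraneous.
  u = 8: sqrt(49) = 7, while -u + 15 = 7 — valid.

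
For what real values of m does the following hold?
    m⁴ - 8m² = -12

Let u = m². The equation becomes u² - 8u + 12 = 0.
Factor: (u - 6)(u - 2) = 0, so u = 6 or u = 2.
m² = 6 gives m = ±√(6) ≈ ±2.4495.
m² = 2 gives m = ±√(2) ≈ ±1.4142.

m = -2.4495 or m = -1.4142 or m = 1.4142 or m = 2.4495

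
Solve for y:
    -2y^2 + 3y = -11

y = -1.7122 or y = 3.2122

Rearrange to standard form: -2y^2 + 3y + 11 = 0.
Discriminant: (3)^2 - 4*(-2)*11 = 97.
Quadratic formula: y = (-3 +/- sqrt(97)) / (-4).
So y = 3/4 - sqrt(97)/4 ~= -1.7122 or y = 3/4 + sqrt(97)/4 ~= 3.2122.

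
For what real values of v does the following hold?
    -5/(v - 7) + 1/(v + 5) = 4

v = -4.7202 or v = 5.7202

Multiply both sides by (v - 7)(v + 5):
-5(v + 5) + (v - 7) = 4(v - 7)(v + 5).
Expand and collect terms: 4v^2 - 4v - 108 = 0.
By the quadratic formula, v = (4 +/- sqrt(1744)) / 8, so v ~= 5.7202 or v ~= -4.7202.
Neither value makes a denominator zero (v != 7, v != -5), so both are valid.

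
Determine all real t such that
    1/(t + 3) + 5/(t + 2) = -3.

Multiply both sides by (t + 3)(t + 2):
(t + 2) + 5(t + 3) = -3(t + 3)(t + 2).
Expand and collect terms: -3t² - 21t - 35 = 0.
By the quadratic formula, t = (21 ± √21) / -6, so t ≈ -4.2638 or t ≈ -2.7362.
Neither value makes a denominator zero (t ≠ -3, t ≠ -2), so both are valid.

t = -4.2638 or t = -2.7362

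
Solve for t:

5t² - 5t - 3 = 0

t = -0.422 or t = 1.422

Discriminant: (-5)² − 4·5·(-3) = 85.
Quadratic formula: t = (5 ± √85) / 10.
So t = 1/2 + √(85)/10 ≈ 1.422 or t = 1/2 - √(85)/10 ≈ -0.422.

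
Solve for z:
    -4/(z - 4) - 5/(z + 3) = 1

Multiply both sides by (z - 4)(z + 3):
-4(z + 3) - 5(z - 4) = (z - 4)(z + 3).
Expand and collect terms: z^2 + 8z - 20 = 0.
Factor or apply the quadratic formula: z = 2 or z = -10.
Neither value makes a denominator zero (z != 4, z != -3), so both are valid.

z = -10 or z = 2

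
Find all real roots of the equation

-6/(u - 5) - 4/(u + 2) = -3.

Multiply both sides by (u - 5)(u + 2):
-6(u + 2) - 4(u - 5) = -3(u - 5)(u + 2).
Expand and collect terms: -3u² + 19u + 22 = 0.
Factor or apply the quadratic formula: u = -1 or u = 7.3333.
Neither value makes a denominator zero (u ≠ 5, u ≠ -2), so both are valid.

u = -1 or u = 7.3333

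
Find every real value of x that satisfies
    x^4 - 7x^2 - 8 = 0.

Let u = x^2. The equation becomes u^2 - 7u - 8 = 0.
Factor: (u + 1)(u - 8) = 0, so u = -1 or u = 8.
x^2 = -1 < 0 has no real solution.
x^2 = 8 gives x = +/-2*sqrt(2) ~= +/-2.8284.

x = -2.8284 or x = 2.8284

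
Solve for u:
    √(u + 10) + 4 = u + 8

u = -1

Isolate the radical: √(u + 10) = u + 4.
Square both sides: u + 10 = (u + 4)².
Expand and rearrange: u² + 7u + 6 = 0.
Solving gives u = -1 or u = -6.
Check each candidate in the original equation:
  u = -1: √(9) = 3, while u + 4 = 3 — valid.
  u = -6: √(4) = 2, while u + 4 = -2 — extraneous.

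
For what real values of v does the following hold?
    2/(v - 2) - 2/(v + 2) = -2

Multiply both sides by (v - 2)(v + 2):
2(v + 2) - 2(v - 2) = -2(v - 2)(v + 2).
Expand and collect terms: -2v² = 0.
This has the repeated root v = 0.
Neither value makes a denominator zero (v ≠ 2, v ≠ -2), so both are valid.

v = 0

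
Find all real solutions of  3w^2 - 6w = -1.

Rearrange to standard form: 3w^2 - 6w + 1 = 0.
Discriminant: (-6)^2 - 4*3*1 = 24.
Quadratic formula: w = (6 +/- sqrt(24)) / 6.
So w = sqrt(6)/3 + 1 ~= 1.8165 or w = 1 - sqrt(6)/3 ~= 0.1835.

w = 0.1835 or w = 1.8165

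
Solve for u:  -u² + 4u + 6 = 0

u = -1.1623 or u = 5.1623

Discriminant: (4)² − 4·(-1)·6 = 40.
Quadratic formula: u = (-4 ± √40) / (-2).
So u = 2 - √(10) ≈ -1.1623 or u = 2 + √(10) ≈ 5.1623.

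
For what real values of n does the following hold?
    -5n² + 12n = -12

Rearrange to standard form: -5n² + 12n + 12 = 0.
Discriminant: (12)² − 4·(-5)·12 = 384.
Quadratic formula: n = (-12 ± √384) / (-10).
So n = 6/5 - 4·√(6)/5 ≈ -0.7596 or n = 6/5 + 4·√(6)/5 ≈ 3.1596.

n = -0.7596 or n = 3.1596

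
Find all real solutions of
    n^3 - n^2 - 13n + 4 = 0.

n = -3.3028 or n = 0.3028 or n = 4

Possible rational roots are divisors of 4. Testing n = 4 gives 0, so (n - 4) is a factor.
Divide: n^3 - n^2 - 13n + 4 = (n - 4)(n^2 + 3n - 1).
Apply the quadratic formula to n^2 + 3n - 1 = 0: n = (-3 +/- sqrt(13))/2, i.e. n ~= 0.3028 or n ~= -3.3028.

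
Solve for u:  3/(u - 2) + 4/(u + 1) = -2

Multiply both sides by (u - 2)(u + 1):
3(u + 1) + 4(u - 2) = -2(u - 2)(u + 1).
Expand and collect terms: -2u² - 5u + 9 = 0.
By the quadratic formula, u = (5 ± √97) / -4, so u ≈ -3.7122 or u ≈ 1.2122.
Neither value makes a denominator zero (u ≠ 2, u ≠ -1), so both are valid.

u = -3.7122 or u = 1.2122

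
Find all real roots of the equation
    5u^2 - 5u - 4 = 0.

u = -0.5247 or u = 1.5247

Discriminant: (-5)^2 - 4*5*(-4) = 105.
Quadratic formula: u = (5 +/- sqrt(105)) / 10.
So u = 1/2 + sqrt(105)/10 ~= 1.5247 or u = 1/2 - sqrt(105)/10 ~= -0.5247.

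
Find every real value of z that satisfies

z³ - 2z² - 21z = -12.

Rearrange: z³ - 2z² - 21z + 12 = 0.
Possible rational roots are divisors of 12. Testing z = -4 gives 0, so (z + 4) is a factor.
Divide: z³ - 2z² - 21z + 12 = (z + 4)(z² - 6z + 3).
Apply the quadratic formula to z² - 6z + 3 = 0: z = (6 ± √24)/2, i.e. z ≈ 5.4495 or z ≈ 0.5505.

z = -4 or z = 0.5505 or z = 5.4495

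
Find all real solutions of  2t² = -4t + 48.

Bring every term to one side: 2t² + 4t - 48 = 0.
Factor: 2(t - 4)(t + 6) = 0.
So t = 4 or t = -6.

t = -6 or t = 4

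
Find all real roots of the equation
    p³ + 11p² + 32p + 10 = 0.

Possible rational roots are divisors of 10. Testing p = -5 gives 0, so (p + 5) is a factor.
Divide: p³ + 11p² + 32p + 10 = (p + 5)(p² + 6p + 2).
Apply the quadratic formula to p² + 6p + 2 = 0: p = (-6 ± √28)/2, i.e. p ≈ -0.3542 or p ≈ -5.6458.

p = -5.6458 or p = -5 or p = -0.3542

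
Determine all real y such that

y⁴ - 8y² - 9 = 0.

Let u = y². The equation becomes u² - 8u - 9 = 0.
Factor: (u + 1)(u - 9) = 0, so u = -1 or u = 9.
y² = -1 < 0 has no real solution.
y² = 9 gives y = ±3.

y = -3 or y = 3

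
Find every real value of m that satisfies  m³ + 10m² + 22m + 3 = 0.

m = -6.8541 or m = -3 or m = -0.1459

Possible rational roots are divisors of 3. Testing m = -3 gives 0, so (m + 3) is a factor.
Divide: m³ + 10m² + 22m + 3 = (m + 3)(m² + 7m + 1).
Apply the quadratic formula to m² + 7m + 1 = 0: m = (-7 ± √45)/2, i.e. m ≈ -0.1459 or m ≈ -6.8541.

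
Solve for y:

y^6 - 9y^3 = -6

Let u = y^3. The equation becomes u^2 - 9u + 6 = 0.
By the quadratic formula, u = sqrt(57)/2 + 9/2 or u = 9/2 - sqrt(57)/2.
y^3 = sqrt(57)/2 + 9/2 gives y = (sqrt(57)/2 + 9/2)^(1/3) ~= 2.0227.
y^3 = 9/2 - sqrt(57)/2 gives y = (9/2 - sqrt(57)/2)^(1/3) ~= 0.8984.

y = 0.8984 or y = 2.0227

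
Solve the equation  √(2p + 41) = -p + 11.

p = 4

Square both sides: 2p + 41 = (-p + 11)².
Expand and rearrange: p² - 24p + 80 = 0.
Solving gives p = 20 or p = 4.
Check each candidate in the original equation:
  p = 20: √(81) = 9, while -p + 11 = -9 — extraneous.
  p = 4: √(49) = 7, while -p + 11 = 7 — valid.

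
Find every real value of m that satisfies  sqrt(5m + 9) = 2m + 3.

Square both sides: 5m + 9 = (2m + 3)^2.
Expand and rearrange: 4m^2 + 7m = 0.
Solving gives m = 0 or m = -1.75.
Check each candidate in the original equation:
  m = 0: sqrt(9) = 3, while 2m + 3 = 3 — valid.
  m = -1.75: sqrt(0.25) = 0.5, while 2m + 3 = -0.5 — extraneous.

m = 0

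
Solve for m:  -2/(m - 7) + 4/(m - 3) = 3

m = 5 or m = 5.6667

Multiply both sides by (m - 7)(m - 3):
-2(m - 3) + 4(m - 7) = 3(m - 7)(m - 3).
Expand and collect terms: 3m^2 - 32m + 85 = 0.
Factor or apply the quadratic formula: m = 5.6667 or m = 5.
Neither value makes a denominator zero (m != 7, m != 3), so both are valid.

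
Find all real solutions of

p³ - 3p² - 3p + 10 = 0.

p = -1.7913 or p = 2 or p = 2.7913

Possible rational roots are divisors of 10. Testing p = 2 gives 0, so (p - 2) is a factor.
Divide: p³ - 3p² - 3p + 10 = (p - 2)(p² - p - 5).
Apply the quadratic formula to p² - p - 5 = 0: p = (1 ± √21)/2, i.e. p ≈ 2.7913 or p ≈ -1.7913.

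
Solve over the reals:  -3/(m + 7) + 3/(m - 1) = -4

Multiply both sides by (m + 7)(m - 1):
-3(m - 1) + 3(m + 7) = -4(m + 7)(m - 1).
Expand and collect terms: -4m^2 - 24m + 4 = 0.
By the quadratic formula, m = (24 +/- sqrt(640)) / -8, so m ~= -6.1623 or m ~= 0.1623.
Neither value makes a denominator zero (m != -7, m != 1), so both are valid.

m = -6.1623 or m = 0.1623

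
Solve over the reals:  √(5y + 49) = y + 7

y = 0

Square both sides: 5y + 49 = (y + 7)².
Expand and rearrange: y² + 9y = 0.
Solving gives y = 0 or y = -9.
Check each candidate in the original equation:
  y = 0: √(49) = 7, while y + 7 = 7 — valid.
  y = -9: √(4) = 2, while y + 7 = -2 — extraneous.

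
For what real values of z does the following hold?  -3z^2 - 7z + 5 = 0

Discriminant: (-7)^2 - 4*(-3)*5 = 109.
Quadratic formula: z = (7 +/- sqrt(109)) / (-6).
So z = -sqrt(109)/6 - 7/6 ~= -2.9067 or z = -7/6 + sqrt(109)/6 ~= 0.5734.

z = -2.9067 or z = 0.5734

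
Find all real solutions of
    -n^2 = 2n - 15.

n = -5 or n = 3

Bring every term to one side: -n^2 - 2n + 15 = 0.
Factor: -1(n + 5)(n - 3) = 0.
So n = -5 or n = 3.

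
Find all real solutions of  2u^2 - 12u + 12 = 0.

Discriminant: (-12)^2 - 4*2*12 = 48.
Quadratic formula: u = (12 +/- sqrt(48)) / 4.
So u = sqrt(3) + 3 ~= 4.7321 or u = 3 - sqrt(3) ~= 1.2679.

u = 1.2679 or u = 4.7321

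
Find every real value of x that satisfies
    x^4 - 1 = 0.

Let u = x^2. The equation becomes u^2 - 1 = 0.
Factor: (u + 1)(u - 1) = 0, so u = -1 or u = 1.
x^2 = -1 < 0 has no real solution.
x^2 = 1 gives x = +/-1.

x = -1 or x = 1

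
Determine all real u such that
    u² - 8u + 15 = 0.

Factor: (u - 3)(u - 5) = 0.
So u = 3 or u = 5.

u = 3 or u = 5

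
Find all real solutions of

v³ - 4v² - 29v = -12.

Rearrange: v³ - 4v² - 29v + 12 = 0.
Possible rational roots are divisors of 12. Testing v = -4 gives 0, so (v + 4) is a factor.
Divide: v³ - 4v² - 29v + 12 = (v + 4)(v² - 8v + 3).
Apply the quadratic formula to v² - 8v + 3 = 0: v = (8 ± √52)/2, i.e. v ≈ 7.6056 or v ≈ 0.3944.

v = -4 or v = 0.3944 or v = 7.6056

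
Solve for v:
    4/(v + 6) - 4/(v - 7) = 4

Multiply both sides by (v + 6)(v - 7):
4(v - 7) - 4(v + 6) = 4(v + 6)(v - 7).
Expand and collect terms: 4v² - 4v - 116 = 0.
By the quadratic formula, v = (4 ± √1872) / 8, so v ≈ 5.9083 or v ≈ -4.9083.
Neither value makes a denominator zero (v ≠ -6, v ≠ 7), so both are valid.

v = -4.9083 or v = 5.9083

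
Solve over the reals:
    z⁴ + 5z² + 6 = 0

Let u = z². The equation becomes u² + 5u + 6 = 0.
Factor: (u + 2)(u + 3) = 0, so u = -2 or u = -3.
z² = -2 < 0 has no real solution.
z² = -3 < 0 has no real solution.

No real solutions.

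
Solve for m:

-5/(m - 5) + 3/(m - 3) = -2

Multiply both sides by (m - 5)(m - 3):
-5(m - 3) + 3(m - 5) = -2(m - 5)(m - 3).
Expand and collect terms: -2m² + 18m - 30 = 0.
By the quadratic formula, m = (-18 ± √84) / -4, so m ≈ 2.2087 or m ≈ 6.7913.
Neither value makes a denominator zero (m ≠ 5, m ≠ 3), so both are valid.

m = 2.2087 or m = 6.7913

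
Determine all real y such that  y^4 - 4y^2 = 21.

y = -2.6458 or y = 2.6458

Let u = y^2. The equation becomes u^2 - 4u - 21 = 0.
Factor: (u + 3)(u - 7) = 0, so u = -3 or u = 7.
y^2 = -3 < 0 has no real solution.
y^2 = 7 gives y = +/-sqrt(7) ~= +/-2.6458.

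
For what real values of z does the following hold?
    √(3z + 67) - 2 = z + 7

z = -1

Isolate the radical: √(3z + 67) = z + 9.
Square both sides: 3z + 67 = (z + 9)².
Expand and rearrange: z² + 15z + 14 = 0.
Solving gives z = -1 or z = -14.
Check each candidate in the original equation:
  z = -1: √(64) = 8, while z + 9 = 8 — valid.
  z = -14: √(25) = 5, while z + 9 = -5 — extraneous.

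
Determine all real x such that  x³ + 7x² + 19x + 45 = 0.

Possible rational roots are divisors of 45. Testing x = -5 gives 0, so (x + 5) is a factor.
Divide: x³ + 7x² + 19x + 45 = (x + 5)(x² + 2x + 9).
The quadratic x² + 2x + 9 has discriminant -32 < 0, so no further real roots.

x = -5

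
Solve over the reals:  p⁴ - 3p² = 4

Let u = p². The equation becomes u² - 3u - 4 = 0.
Factor: (u - 4)(u + 1) = 0, so u = 4 or u = -1.
p² = 4 gives p = ±2.
p² = -1 < 0 has no real solution.

p = -2 or p = 2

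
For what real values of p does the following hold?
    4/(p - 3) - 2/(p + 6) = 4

Multiply both sides by (p - 3)(p + 6):
4(p + 6) - 2(p - 3) = 4(p - 3)(p + 6).
Expand and collect terms: 4p² + 10p - 102 = 0.
By the quadratic formula, p = (-10 ± √1732) / 8, so p ≈ 3.9522 or p ≈ -6.4522.
Neither value makes a denominator zero (p ≠ 3, p ≠ -6), so both are valid.

p = -6.4522 or p = 3.9522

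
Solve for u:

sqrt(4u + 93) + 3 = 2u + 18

Isolate the radical: sqrt(4u + 93) = 2u + 15.
Square both sides: 4u + 93 = (2u + 15)^2.
Expand and rearrange: 4u^2 + 56u + 132 = 0.
Solving gives u = -3 or u = -11.
Check each candidate in the original equation:
  u = -3: sqrt(81) = 9, while 2u + 15 = 9 — valid.
  u = -11: sqrt(49) = 7, while 2u + 15 = -7 — extraneous.

u = -3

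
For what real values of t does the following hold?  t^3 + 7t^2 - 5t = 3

t = -7.6056 or t = -0.3944 or t = 1

Rearrange: t^3 + 7t^2 - 5t - 3 = 0.
Possible rational roots are divisors of -3. Testing t = 1 gives 0, so (t - 1) is a factor.
Divide: t^3 + 7t^2 - 5t - 3 = (t - 1)(t^2 + 8t + 3).
Apply the quadratic formula to t^2 + 8t + 3 = 0: t = (-8 +/- sqrt(52))/2, i.e. t ~= -0.3944 or t ~= -7.6056.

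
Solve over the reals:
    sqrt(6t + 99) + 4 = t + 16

t = -3

Isolate the radical: sqrt(6t + 99) = t + 12.
Square both sides: 6t + 99 = (t + 12)^2.
Expand and rearrange: t^2 + 18t + 45 = 0.
Solving gives t = -3 or t = -15.
Check each candidate in the original equation:
  t = -3: sqrt(81) = 9, while t + 12 = 9 — valid.
  t = -15: sqrt(9) = 3, while t + 12 = -3 — extraneous.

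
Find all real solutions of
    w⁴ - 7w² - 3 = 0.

Let u = w². The equation becomes u² - 7u - 3 = 0.
By the quadratic formula, u = 7/2 + √(61)/2 or u = 7/2 - √(61)/2.
w² = 7/2 + √(61)/2 gives w = ±√(7/2 + √(61)/2) ≈ ±2.7212.
w² = 7/2 - √(61)/2 < 0 has no real solution.

w = -2.7212 or w = 2.7212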